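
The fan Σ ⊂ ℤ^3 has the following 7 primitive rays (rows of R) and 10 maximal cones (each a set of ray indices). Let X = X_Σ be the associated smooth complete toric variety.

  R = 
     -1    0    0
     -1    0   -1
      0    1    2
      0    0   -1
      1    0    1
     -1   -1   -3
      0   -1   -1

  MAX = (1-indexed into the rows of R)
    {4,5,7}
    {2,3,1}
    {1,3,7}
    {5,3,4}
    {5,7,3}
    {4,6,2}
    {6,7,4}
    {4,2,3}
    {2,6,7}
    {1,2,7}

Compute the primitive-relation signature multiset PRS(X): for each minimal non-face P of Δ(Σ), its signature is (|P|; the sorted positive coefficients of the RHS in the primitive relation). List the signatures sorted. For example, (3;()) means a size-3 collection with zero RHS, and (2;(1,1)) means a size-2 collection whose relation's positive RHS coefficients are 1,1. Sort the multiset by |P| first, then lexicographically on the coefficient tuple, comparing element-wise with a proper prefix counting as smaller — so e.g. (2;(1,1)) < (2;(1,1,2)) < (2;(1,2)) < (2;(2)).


9 minimal non-faces of Δ(Σ) (on 7 rays):

  P = {2,5}:  v_{2} + v_{5} = 0  →  sig = (2;())
  P = {1,4}:  v_{1} + v_{4} = v_{2}  →  sig = (2;(1))
  P = {3,6}:  v_{3} + v_{6} = v_{2}  →  sig = (2;(1))
  P = {1,5}:  v_{1} + v_{5} = v_{3} + v_{7}  →  sig = (2;(1,1))
  P = {5,6}:  v_{5} + v_{6} = v_{4} + v_{7}  →  sig = (2;(1,1))
  P = {1,6}:  v_{1} + v_{6} = 2·v_{2} + v_{7}  →  sig = (2;(1,2))
  P = {3,4,7}:  v_{3} + v_{4} + v_{7} = 0  →  sig = (3;())
  P = {2,3,7}:  v_{2} + v_{3} + v_{7} = v_{1}  →  sig = (3;(1))
  P = {2,4,7}:  v_{2} + v_{4} + v_{7} = v_{6}  →  sig = (3;(1))

so the primitive-relation signature multiset is
    (2;())
    (2;(1))
    (2;(1))
    (2;(1,1))
    (2;(1,1))
    (2;(1,2))
    (3;())
    (3;(1))
    (3;(1))


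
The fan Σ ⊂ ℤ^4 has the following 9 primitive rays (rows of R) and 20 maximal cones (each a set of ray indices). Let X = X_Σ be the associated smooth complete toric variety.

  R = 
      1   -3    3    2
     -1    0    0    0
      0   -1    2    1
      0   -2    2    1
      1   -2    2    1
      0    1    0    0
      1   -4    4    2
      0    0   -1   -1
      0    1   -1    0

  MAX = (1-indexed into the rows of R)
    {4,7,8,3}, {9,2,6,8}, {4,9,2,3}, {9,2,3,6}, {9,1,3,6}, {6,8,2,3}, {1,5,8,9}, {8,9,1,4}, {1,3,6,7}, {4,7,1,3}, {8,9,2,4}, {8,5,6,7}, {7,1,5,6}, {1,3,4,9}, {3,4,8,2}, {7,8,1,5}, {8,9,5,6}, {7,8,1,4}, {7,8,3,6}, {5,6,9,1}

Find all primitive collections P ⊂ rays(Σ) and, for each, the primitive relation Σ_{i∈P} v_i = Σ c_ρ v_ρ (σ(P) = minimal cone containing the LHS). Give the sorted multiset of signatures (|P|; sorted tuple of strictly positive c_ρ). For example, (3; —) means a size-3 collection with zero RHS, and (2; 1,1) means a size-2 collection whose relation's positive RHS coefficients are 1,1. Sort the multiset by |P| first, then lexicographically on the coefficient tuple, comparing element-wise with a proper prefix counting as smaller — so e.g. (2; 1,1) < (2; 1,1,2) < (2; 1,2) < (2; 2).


The 10 primitive collections of Σ (r=9, n=4):

  P={2,5}:  v_{2} + v_{5} = v_{4}  ⇒ sig = (2; 1)
  P={4,5}:  v_{4} + v_{5} = v_{7}  ⇒ sig = (2; 1)
  P={4,6}:  v_{4} + v_{6} = v_{3}  ⇒ sig = (2; 1)
  P={7,9}:  v_{7} + v_{9} = v_{1}  ⇒ sig = (2; 1)
  P={3,5}:  v_{3} + v_{5} = v_{6} + v_{7}  ⇒ sig = (2; 1,1)
  P={1,2}:  v_{1} + v_{2} = 2·v_{4} + v_{9}  ⇒ sig = (2; 1,2)
  P={2,7}:  v_{2} + v_{7} = 2·v_{4}  ⇒ sig = (2; 2)
  P={3,8,9}:  v_{3} + v_{8} + v_{9} = 0  ⇒ sig = (3; —)
  P={1,3,8}:  v_{1} + v_{3} + v_{8} = v_{7}  ⇒ sig = (3; 1)
  P={1,6,8}:  v_{1} + v_{6} + v_{8} = v_{5}  ⇒ sig = (3; 1)

Hence PRS(X_Σ) =
{ (2; 1) ×4,  (2; 1,1),  (2; 1,2),  (2; 2),  (3; —),  (3; 1) ×2 }


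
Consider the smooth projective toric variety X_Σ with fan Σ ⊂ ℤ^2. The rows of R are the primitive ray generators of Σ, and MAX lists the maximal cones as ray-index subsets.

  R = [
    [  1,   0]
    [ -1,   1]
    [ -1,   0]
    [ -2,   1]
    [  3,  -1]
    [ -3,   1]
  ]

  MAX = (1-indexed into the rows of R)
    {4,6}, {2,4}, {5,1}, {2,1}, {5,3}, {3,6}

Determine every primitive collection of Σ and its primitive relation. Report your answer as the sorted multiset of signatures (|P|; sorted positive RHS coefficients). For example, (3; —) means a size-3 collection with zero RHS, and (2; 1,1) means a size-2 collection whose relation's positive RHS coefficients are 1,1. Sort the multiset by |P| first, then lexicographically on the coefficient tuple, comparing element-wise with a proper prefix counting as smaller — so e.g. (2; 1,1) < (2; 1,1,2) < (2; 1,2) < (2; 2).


The 9 primitive collections of Σ (r=6, n=2):

  P={1,3}:  v_{1} + v_{3} = 0 ; sig = (2; —)
  P={5,6}:  v_{5} + v_{6} = 0 ; sig = (2; —)
  P={1,4}:  v_{1} + v_{4} = v_{2} ; sig = (2; 1)
  P={1,6}:  v_{1} + v_{6} = v_{4} ; sig = (2; 1)
  P={2,3}:  v_{2} + v_{3} = v_{4} ; sig = (2; 1)
  P={3,4}:  v_{3} + v_{4} = v_{6} ; sig = (2; 1)
  P={4,5}:  v_{4} + v_{5} = v_{1} ; sig = (2; 1)
  P={2,5}:  v_{2} + v_{5} = 2·v_{1} ; sig = (2; 2)
  P={2,6}:  v_{2} + v_{6} = 2·v_{4} ; sig = (2; 2)

Hence PRS(X_Σ) =
{ (2; —) ×2,  (2; 1) ×5,  (2; 2) ×2 }


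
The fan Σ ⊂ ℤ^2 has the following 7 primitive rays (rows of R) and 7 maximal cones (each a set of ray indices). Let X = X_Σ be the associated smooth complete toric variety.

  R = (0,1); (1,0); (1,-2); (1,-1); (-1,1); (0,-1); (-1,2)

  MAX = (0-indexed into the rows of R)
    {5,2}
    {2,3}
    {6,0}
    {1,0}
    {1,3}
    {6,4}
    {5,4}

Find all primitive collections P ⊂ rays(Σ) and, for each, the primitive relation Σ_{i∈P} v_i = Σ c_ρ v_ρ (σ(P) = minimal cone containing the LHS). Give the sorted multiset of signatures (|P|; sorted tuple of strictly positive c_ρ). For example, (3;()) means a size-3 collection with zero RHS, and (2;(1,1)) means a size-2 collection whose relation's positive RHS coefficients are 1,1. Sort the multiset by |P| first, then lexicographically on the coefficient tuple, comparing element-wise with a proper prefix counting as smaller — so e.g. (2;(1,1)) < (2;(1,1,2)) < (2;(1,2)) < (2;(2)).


Minimal non-faces — 14 found among 7 rays, 7 max cones:

  P = {0,5}:  v_{0} + v_{5} = 0  →  sig = (2;())
  P = {2,6}:  v_{2} + v_{6} = 0  →  sig = (2;())
  P = {3,4}:  v_{3} + v_{4} = 0  →  sig = (2;())
  P = {0,2}:  v_{0} + v_{2} = v_{3}  →  sig = (2;(1))
  P = {0,3}:  v_{0} + v_{3} = v_{1}  →  sig = (2;(1))
  P = {0,4}:  v_{0} + v_{4} = v_{6}  →  sig = (2;(1))
  P = {1,4}:  v_{1} + v_{4} = v_{0}  →  sig = (2;(1))
  P = {1,5}:  v_{1} + v_{5} = v_{3}  →  sig = (2;(1))
  P = {2,4}:  v_{2} + v_{4} = v_{5}  →  sig = (2;(1))
  P = {3,5}:  v_{3} + v_{5} = v_{2}  →  sig = (2;(1))
  P = {3,6}:  v_{3} + v_{6} = v_{0}  →  sig = (2;(1))
  P = {5,6}:  v_{5} + v_{6} = v_{4}  →  sig = (2;(1))
  P = {1,2}:  v_{1} + v_{2} = 2·v_{3}  →  sig = (2;(2))
  P = {1,6}:  v_{1} + v_{6} = 2·v_{0}  →  sig = (2;(2))

Signatures (|P|; sorted positive RHS coefficients), sorted:
{ (2;()) ×3,  (2;(1)) ×9,  (2;(2)) ×2 }


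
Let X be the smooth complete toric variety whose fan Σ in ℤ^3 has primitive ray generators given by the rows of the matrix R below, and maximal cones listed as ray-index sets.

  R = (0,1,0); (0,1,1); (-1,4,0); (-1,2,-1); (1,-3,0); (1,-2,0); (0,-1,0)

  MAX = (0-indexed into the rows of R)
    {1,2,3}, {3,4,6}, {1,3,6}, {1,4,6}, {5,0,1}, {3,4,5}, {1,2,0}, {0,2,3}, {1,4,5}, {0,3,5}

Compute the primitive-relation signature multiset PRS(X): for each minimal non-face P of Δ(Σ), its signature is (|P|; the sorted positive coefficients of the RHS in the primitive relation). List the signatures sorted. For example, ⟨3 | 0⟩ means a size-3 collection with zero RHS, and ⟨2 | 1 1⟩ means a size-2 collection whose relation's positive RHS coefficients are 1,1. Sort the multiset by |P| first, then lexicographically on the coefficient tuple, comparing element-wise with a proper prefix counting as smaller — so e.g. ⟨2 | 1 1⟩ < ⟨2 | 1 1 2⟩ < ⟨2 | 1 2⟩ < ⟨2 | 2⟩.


|primitive collections| = 9. Relations:

  P={0,6}:  v_{0} + v_{6} = 0  ⟹  sig = ⟨2 | 0⟩
  P={0,4}:  v_{0} + v_{4} = v_{5}  ⟹  sig = ⟨2 | 1⟩
  P={2,4}:  v_{2} + v_{4} = v_{0}  ⟹  sig = ⟨2 | 1⟩
  P={5,6}:  v_{5} + v_{6} = v_{4}  ⟹  sig = ⟨2 | 1⟩
  P={2,6}:  v_{2} + v_{6} = v_{1} + v_{3}  ⟹  sig = ⟨2 | 1 1⟩
  P={2,5}:  v_{2} + v_{5} = 2·v_{0}  ⟹  sig = ⟨2 | 2⟩
  P={1,3,4}:  v_{1} + v_{3} + v_{4} = 0  ⟹  sig = ⟨3 | 0⟩
  P={0,1,3}:  v_{0} + v_{1} + v_{3} = v_{2}  ⟹  sig = ⟨3 | 1⟩
  P={1,3,5}:  v_{1} + v_{3} + v_{5} = v_{0}  ⟹  sig = ⟨3 | 1⟩

so the primitive-relation signature multiset is
    |P|=2: 6 collections, coeffs (), (1), (1), (1), (1,1), (2)
    |P|=3: 3 collections, coeffs (), (1), (1)


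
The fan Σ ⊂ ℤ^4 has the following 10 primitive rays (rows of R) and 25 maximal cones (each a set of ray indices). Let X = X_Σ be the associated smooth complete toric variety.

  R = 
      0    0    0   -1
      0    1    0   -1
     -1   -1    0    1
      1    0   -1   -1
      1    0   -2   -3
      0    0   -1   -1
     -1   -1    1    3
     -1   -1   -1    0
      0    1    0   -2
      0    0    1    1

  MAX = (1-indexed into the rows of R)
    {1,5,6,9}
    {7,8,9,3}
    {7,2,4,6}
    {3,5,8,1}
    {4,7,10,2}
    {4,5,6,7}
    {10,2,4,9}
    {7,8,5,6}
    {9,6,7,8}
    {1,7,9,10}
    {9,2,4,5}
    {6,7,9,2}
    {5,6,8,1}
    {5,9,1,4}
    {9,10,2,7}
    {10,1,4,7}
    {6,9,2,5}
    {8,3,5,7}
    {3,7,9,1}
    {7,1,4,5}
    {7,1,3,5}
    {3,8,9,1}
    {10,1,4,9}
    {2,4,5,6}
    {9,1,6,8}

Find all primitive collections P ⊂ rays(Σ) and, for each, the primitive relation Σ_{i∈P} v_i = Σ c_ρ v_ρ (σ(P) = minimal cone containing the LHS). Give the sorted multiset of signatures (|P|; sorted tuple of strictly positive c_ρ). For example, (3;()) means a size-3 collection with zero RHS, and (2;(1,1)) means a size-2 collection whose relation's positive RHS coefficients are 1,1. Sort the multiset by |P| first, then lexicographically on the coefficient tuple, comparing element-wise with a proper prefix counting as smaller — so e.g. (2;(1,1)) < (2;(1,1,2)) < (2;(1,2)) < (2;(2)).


Primitive collections (19):

  {6,10}:  v_{6} + v_{10} = 0  →  sig = (2;())
  {1,2}:  v_{1} + v_{2} = v_{9}  →  sig = (2;(1))
  {3,6}:  v_{3} + v_{6} = v_{8}  →  sig = (2;(1))
  {8,10}:  v_{8} + v_{10} = v_{3}  →  sig = (2;(1))
  {3,4}:  v_{3} + v_{4} = v_{5} + v_{7}  →  sig = (2;(1,1))
  {3,10}:  v_{3} + v_{10} = v_{1} + v_{7}  →  sig = (2;(1,1))
  {5,10}:  v_{5} + v_{10} = v_{1} + v_{4}  →  sig = (2;(1,1))
  {2,3}:  v_{2} + v_{3} = v_{6} + v_{7} + v_{9}  →  sig = (2;(1,1,1))
  {4,8}:  v_{4} + v_{8} = v_{5} + v_{6} + v_{7}  →  sig = (2;(1,1,1))
  {2,8}:  v_{2} + v_{8} = 2·v_{6} + v_{7} + v_{9}  →  sig = (2;(1,1,2))
  {4,7,9}:  v_{4} + v_{7} + v_{9} = 0  →  sig = (3;())
  {1,4,6}:  v_{1} + v_{4} + v_{6} = v_{5}  →  sig = (3;(1))
  {1,6,7}:  v_{1} + v_{6} + v_{7} = v_{3}  →  sig = (3;(1))
  {2,5,7}:  v_{2} + v_{5} + v_{7} = v_{6}  →  sig = (3;(1))
  {4,6,9}:  v_{4} + v_{6} + v_{9} = v_{2} + v_{5}  →  sig = (3;(1,1))
  {5,7,9}:  v_{5} + v_{7} + v_{9} = v_{1} + v_{6}  →  sig = (3;(1,1))
  {1,7,8}:  v_{1} + v_{7} + v_{8} = 2·v_{3}  →  sig = (3;(2))
  {3,5,9}:  v_{3} + v_{5} + v_{9} = 2·v_{1} + 2·v_{6}  →  sig = (3;(2,2))
  {5,8,9}:  v_{5} + v_{8} + v_{9} = 2·v_{1} + 3·v_{6}  →  sig = (3;(2,3))

Signatures (|P|; sorted positive RHS coefficients), sorted:
[(2;()), (2;(1)), (2;(1)), (2;(1)), (2;(1,1)), (2;(1,1)), (2;(1,1)), (2;(1,1,1)), (2;(1,1,1)), (2;(1,1,2)), (3;()), (3;(1)), (3;(1)), (3;(1)), (3;(1,1)), (3;(1,1)), (3;(2)), (3;(2,2)), (3;(2,3))]


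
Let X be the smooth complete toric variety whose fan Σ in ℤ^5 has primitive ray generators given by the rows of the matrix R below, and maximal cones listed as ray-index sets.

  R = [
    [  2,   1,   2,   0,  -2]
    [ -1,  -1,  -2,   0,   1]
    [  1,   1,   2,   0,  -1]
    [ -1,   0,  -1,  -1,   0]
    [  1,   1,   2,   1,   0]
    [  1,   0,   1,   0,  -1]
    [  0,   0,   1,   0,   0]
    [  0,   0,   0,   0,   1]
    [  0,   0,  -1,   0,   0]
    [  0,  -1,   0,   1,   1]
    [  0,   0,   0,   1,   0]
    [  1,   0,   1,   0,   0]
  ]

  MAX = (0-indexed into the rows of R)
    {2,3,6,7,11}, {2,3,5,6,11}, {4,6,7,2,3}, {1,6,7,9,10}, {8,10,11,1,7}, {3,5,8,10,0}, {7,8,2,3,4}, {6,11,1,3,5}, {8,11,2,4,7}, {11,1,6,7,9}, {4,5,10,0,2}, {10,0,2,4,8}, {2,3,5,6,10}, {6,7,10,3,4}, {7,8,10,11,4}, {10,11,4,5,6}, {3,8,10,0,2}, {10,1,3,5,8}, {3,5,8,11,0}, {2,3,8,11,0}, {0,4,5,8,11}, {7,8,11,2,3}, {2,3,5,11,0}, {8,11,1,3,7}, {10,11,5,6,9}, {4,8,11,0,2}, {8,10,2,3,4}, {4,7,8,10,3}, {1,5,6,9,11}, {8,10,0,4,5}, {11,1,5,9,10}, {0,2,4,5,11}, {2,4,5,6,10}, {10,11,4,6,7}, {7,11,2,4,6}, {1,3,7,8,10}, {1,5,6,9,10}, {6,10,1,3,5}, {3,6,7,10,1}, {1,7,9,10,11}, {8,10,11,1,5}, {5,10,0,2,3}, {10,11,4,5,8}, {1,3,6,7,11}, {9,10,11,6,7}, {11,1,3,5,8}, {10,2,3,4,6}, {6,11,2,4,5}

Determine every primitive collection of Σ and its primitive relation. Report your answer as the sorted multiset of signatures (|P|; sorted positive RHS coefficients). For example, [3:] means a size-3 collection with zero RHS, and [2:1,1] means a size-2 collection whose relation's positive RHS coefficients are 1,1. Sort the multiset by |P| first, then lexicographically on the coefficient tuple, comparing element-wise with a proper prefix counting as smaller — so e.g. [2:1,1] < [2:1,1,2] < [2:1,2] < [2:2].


|primitive collections| = 21. Relations:

  • {1,2}:  v_{1} + v_{2} = 0 ; sig = [2:]
  • {6,8}:  v_{6} + v_{8} = 0 ; sig = [2:]
  • {5,7}:  v_{5} + v_{7} = v_{11} ; sig = [2:1]
  • {0,1}:  v_{0} + v_{1} = v_{5} + v_{8} ; sig = [2:1,1]
  • {0,6}:  v_{0} + v_{6} = v_{2} + v_{5} ; sig = [2:1,1]
  • {1,4}:  v_{1} + v_{4} = v_{7} + v_{10} ; sig = [2:1,1]
  • {3,9}:  v_{3} + v_{9} = v_{1} + v_{6} ; sig = [2:1,1]
  • {0,7}:  v_{0} + v_{7} = v_{2} + v_{8} + v_{11} ; sig = [2:1,1,1]
  • {0,9}:  v_{0} + v_{9} = v_{5} + v_{10} + v_{11} ; sig = [2:1,1,1]
  • {2,9}:  v_{2} + v_{9} = v_{6} + v_{10} + v_{11} ; sig = [2:1,1,1]
  • {8,9}:  v_{8} + v_{9} = v_{1} + v_{10} + v_{11} ; sig = [2:1,1,1]
  • {4,9}:  v_{4} + v_{9} = v_{6} + v_{7} + 2·v_{10} + v_{11} ; sig = [2:1,1,1,2]
  • {3,10,11}:  v_{3} + v_{10} + v_{11} = 0 ; sig = [3:]
  • {2,5,8}:  v_{2} + v_{5} + v_{8} = v_{0} ; sig = [3:1]
  • {2,7,10}:  v_{2} + v_{7} + v_{10} = v_{4} ; sig = [3:1]
  • {3,4,5}:  v_{3} + v_{4} + v_{5} = v_{2} ; sig = [3:1]
  • {2,10,11}:  v_{2} + v_{10} + v_{11} = v_{4} + v_{5} ; sig = [3:1,1]
  • {3,4,11}:  v_{3} + v_{4} + v_{11} = v_{2} + v_{7} ; sig = [3:1,1]
  • {0,10,11}:  v_{0} + v_{10} + v_{11} = v_{4} + 2·v_{5} + v_{8} ; sig = [3:1,1,2]
  • {0,3,4}:  v_{0} + v_{3} + v_{4} = 2·v_{2} + v_{8} ; sig = [3:1,2]
  • {1,6,10,11}:  v_{1} + v_{6} + v_{10} + v_{11} = v_{9} ; sig = [4:1]

so the primitive-relation signature multiset is
    |P|=2: 12 collections, coeffs (), (), (1), (1,1), (1,1), (1,1), (1,1), (1,1,1), (1,1,1), (1,1,1), (1,1,1), (1,1,1,2)
    |P|=3: 8 collections, coeffs (), (1), (1), (1), (1,1), (1,1), (1,1,2), (1,2)
    |P|=4: 1 collection, coeffs (1)


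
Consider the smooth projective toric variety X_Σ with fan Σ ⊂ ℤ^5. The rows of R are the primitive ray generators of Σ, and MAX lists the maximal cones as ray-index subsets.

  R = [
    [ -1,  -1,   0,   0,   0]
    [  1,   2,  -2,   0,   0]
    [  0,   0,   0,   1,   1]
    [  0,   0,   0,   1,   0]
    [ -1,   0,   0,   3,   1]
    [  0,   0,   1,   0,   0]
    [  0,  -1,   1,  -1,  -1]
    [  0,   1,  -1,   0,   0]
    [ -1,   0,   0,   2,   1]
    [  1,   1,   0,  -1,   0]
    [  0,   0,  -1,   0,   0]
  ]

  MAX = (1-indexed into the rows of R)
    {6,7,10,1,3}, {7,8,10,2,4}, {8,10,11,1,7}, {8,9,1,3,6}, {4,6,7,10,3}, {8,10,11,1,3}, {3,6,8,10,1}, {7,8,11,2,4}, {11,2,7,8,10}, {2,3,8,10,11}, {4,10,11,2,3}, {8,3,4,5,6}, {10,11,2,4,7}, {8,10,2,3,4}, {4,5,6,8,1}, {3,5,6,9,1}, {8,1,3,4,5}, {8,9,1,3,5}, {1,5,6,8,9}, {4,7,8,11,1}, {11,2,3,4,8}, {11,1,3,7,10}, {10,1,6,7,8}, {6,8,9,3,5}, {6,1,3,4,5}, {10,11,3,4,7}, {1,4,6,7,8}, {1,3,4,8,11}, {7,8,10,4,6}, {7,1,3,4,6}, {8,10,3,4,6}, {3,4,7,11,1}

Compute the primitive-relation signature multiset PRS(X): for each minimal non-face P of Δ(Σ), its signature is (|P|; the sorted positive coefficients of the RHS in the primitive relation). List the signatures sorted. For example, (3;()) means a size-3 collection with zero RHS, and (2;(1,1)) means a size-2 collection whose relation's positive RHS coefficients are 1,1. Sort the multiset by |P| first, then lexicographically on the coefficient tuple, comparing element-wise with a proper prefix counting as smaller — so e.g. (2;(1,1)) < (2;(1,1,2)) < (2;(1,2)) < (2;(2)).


Minimal non-faces — 18 found among 11 rays, 32 max cones:

  P={6,11}:  v_{6} + v_{11} = 0 — sig = (2;())
  P={4,9}:  v_{4} + v_{9} = v_{5} — sig = (2;(1))
  P={1,2}:  v_{1} + v_{2} = v_{8} + v_{11} — sig = (2;(1,1))
  P={2,6}:  v_{2} + v_{6} = v_{4} + v_{8} + v_{10} — sig = (2;(1,1,1))
  P={7,9}:  v_{7} + v_{9} = v_{1} + v_{4} + v_{6} — sig = (2;(1,1,1))
  P={9,10}:  v_{9} + v_{10} = v_{3} + v_{6} + v_{8} — sig = (2;(1,1,1))
  P={5,10}:  v_{5} + v_{10} = v_{3} + v_{4} + v_{6} + v_{8} — sig = (2;(1,1,1,1))
  P={9,11}:  v_{9} + v_{11} = v_{1} + v_{3} + v_{4} + v_{8} — sig = (2;(1,1,1,1))
  P={5,11}:  v_{5} + v_{11} = v_{1} + v_{3} + 2·v_{4} + v_{8} — sig = (2;(1,1,1,2))
  P={2,9}:  v_{2} + v_{9} = v_{3} + v_{4} + 2·v_{8} — sig = (2;(1,1,2))
  P={5,7}:  v_{5} + v_{7} = v_{1} + 2·v_{4} + v_{6} — sig = (2;(1,1,2))
  P={2,5}:  v_{2} + v_{5} = v_{3} + 2·v_{4} + 2·v_{8} — sig = (2;(1,2,2))
  P={1,4,10}:  v_{1} + v_{4} + v_{10} = 0 — sig = (3;())
  P={3,7,8}:  v_{3} + v_{7} + v_{8} = 0 — sig = (3;())
  P={2,3,7}:  v_{2} + v_{3} + v_{7} = v_{4} + v_{10} + v_{11} — sig = (3;(1,1,1))
  P={4,8,10,11}:  v_{4} + v_{8} + v_{10} + v_{11} = v_{2} — sig = (4;(1))
  P={1,3,4,6,8}:  v_{1} + v_{3} + v_{4} + v_{6} + v_{8} = v_{9} — sig = (5;(1))
  P={1,3,5,6,8}:  v_{1} + v_{3} + v_{5} + v_{6} + v_{8} = 2·v_{9} — sig = (5;(2))

Hence PRS(X_Σ) =
    (2;())
    (2;(1))
    (2;(1,1))
    (2;(1,1,1))
    (2;(1,1,1))
    (2;(1,1,1))
    (2;(1,1,1,1))
    (2;(1,1,1,1))
    (2;(1,1,1,2))
    (2;(1,1,2))
    (2;(1,1,2))
    (2;(1,2,2))
    (3;())
    (3;())
    (3;(1,1,1))
    (4;(1))
    (5;(1))
    (5;(2))


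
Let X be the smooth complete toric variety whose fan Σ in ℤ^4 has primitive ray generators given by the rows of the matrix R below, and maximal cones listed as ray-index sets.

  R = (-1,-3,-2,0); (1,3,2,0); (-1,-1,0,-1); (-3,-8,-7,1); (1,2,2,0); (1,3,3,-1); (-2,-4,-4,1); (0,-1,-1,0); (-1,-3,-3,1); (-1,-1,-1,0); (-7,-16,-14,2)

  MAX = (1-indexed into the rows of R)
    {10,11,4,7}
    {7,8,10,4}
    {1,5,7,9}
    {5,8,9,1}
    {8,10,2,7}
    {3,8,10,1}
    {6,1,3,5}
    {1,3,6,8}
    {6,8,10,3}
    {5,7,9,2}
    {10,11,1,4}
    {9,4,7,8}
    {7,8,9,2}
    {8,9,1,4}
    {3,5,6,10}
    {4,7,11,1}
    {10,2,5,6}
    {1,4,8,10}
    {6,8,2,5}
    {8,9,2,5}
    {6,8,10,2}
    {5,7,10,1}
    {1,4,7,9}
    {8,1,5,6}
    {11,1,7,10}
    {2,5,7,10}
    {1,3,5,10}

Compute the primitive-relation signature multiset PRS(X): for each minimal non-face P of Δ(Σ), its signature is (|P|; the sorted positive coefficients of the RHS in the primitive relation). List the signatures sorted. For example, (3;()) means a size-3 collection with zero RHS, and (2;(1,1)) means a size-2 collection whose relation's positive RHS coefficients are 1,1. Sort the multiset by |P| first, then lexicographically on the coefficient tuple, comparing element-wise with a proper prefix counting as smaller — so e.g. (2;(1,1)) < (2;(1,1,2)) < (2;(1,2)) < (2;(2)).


Δ(Σ) — 11 vertices, 23 min non-faces:

  P = {1,2}:  v_{1} + v_{2} = 0  ⇒ sig = (2;())
  P = {6,9}:  v_{6} + v_{9} = 0  ⇒ sig = (2;())
  P = {6,7}:  v_{6} + v_{7} = v_{10}  ⇒ sig = (2;(1))
  P = {9,10}:  v_{9} + v_{10} = v_{7}  ⇒ sig = (2;(1))
  P = {2,3}:  v_{2} + v_{3} = v_{6} + v_{10}  ⇒ sig = (2;(1,1))
  P = {2,4}:  v_{2} + v_{4} = v_{7} + v_{8}  ⇒ sig = (2;(1,1))
  P = {3,9}:  v_{3} + v_{9} = v_{1} + v_{10}  ⇒ sig = (2;(1,1))
  P = {4,5}:  v_{4} + v_{5} = v_{1} + v_{9}  ⇒ sig = (2;(1,1))
  P = {2,11}:  v_{2} + v_{11} = v_{4} + v_{7} + v_{10}  ⇒ sig = (2;(1,1,1))
  P = {4,6}:  v_{4} + v_{6} = v_{1} + v_{8} + v_{10}  ⇒ sig = (2;(1,1,1))
  P = {6,11}:  v_{6} + v_{11} = v_{1} + v_{4} + 2·v_{10}  ⇒ sig = (2;(1,1,2))
  P = {9,11}:  v_{9} + v_{11} = v_{1} + v_{4} + 2·v_{7}  ⇒ sig = (2;(1,1,2))
  P = {3,7}:  v_{3} + v_{7} = v_{1} + 2·v_{10}  ⇒ sig = (2;(1,2))
  P = {8,11}:  v_{8} + v_{11} = 2·v_{4} + v_{10}  ⇒ sig = (2;(1,2))
  P = {3,4}:  v_{3} + v_{4} = 2·v_{1} + v_{8} + 2·v_{10}  ⇒ sig = (2;(1,2,2))
  P = {3,11}:  v_{3} + v_{11} = 2·v_{1} + v_{4} + 3·v_{10}  ⇒ sig = (2;(1,2,3))
  P = {5,11}:  v_{5} + v_{11} = 2·v_{1} + 2·v_{7}  ⇒ sig = (2;(2,2))
  P = {5,8,10}:  v_{5} + v_{8} + v_{10} = 0  ⇒ sig = (3;())
  P = {1,6,10}:  v_{1} + v_{6} + v_{10} = v_{3}  ⇒ sig = (3;(1))
  P = {1,7,8}:  v_{1} + v_{7} + v_{8} = v_{4}  ⇒ sig = (3;(1))
  P = {5,7,8}:  v_{5} + v_{7} + v_{8} = v_{9}  ⇒ sig = (3;(1))
  P = {3,5,8}:  v_{3} + v_{5} + v_{8} = v_{1} + v_{6}  ⇒ sig = (3;(1,1))
  P = {1,4,7,10}:  v_{1} + v_{4} + v_{7} + v_{10} = v_{11}  ⇒ sig = (4;(1))

Signatures (|P|; sorted positive RHS coefficients), sorted:
{ (2;()) ×2,  (2;(1)) ×2,  (2;(1,1)) ×4,  (2;(1,1,1)) ×2,  (2;(1,1,2)) ×2,  (2;(1,2)) ×2,  (2;(1,2,2)),  (2;(1,2,3)),  (2;(2,2)),  (3;()),  (3;(1)) ×3,  (3;(1,1)),  (4;(1)) }


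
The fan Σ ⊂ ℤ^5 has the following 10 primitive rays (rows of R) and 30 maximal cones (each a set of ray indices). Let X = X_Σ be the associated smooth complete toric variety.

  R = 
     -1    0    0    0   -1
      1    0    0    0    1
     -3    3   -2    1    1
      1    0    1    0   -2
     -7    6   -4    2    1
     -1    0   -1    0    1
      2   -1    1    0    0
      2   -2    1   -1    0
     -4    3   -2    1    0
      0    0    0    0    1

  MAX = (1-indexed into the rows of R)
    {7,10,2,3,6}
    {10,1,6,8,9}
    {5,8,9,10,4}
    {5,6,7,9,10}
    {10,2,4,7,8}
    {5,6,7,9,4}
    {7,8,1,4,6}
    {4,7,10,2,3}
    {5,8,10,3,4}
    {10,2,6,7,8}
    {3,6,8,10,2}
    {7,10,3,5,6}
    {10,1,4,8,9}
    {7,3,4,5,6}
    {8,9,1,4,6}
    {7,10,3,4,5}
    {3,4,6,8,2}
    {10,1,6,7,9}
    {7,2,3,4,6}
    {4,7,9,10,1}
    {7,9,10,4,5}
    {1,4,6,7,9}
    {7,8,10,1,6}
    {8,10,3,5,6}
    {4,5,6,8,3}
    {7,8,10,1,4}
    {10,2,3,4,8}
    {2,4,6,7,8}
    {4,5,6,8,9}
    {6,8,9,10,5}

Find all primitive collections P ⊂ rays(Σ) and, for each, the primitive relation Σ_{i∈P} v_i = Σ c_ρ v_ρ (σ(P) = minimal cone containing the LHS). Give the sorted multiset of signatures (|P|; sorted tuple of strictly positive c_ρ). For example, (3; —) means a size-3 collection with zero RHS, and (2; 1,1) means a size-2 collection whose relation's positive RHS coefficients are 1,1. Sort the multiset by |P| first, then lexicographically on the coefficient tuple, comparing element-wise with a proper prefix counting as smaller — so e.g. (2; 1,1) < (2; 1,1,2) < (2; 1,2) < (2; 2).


10 collections generate NE(X_Σ); each relation:

  P = {1,2}:  v_{1} + v_{2} = 0  →  sig = (2; —)
  P = {1,3}:  v_{1} + v_{3} = v_{9}  →  sig = (2; 1)
  P = {2,9}:  v_{2} + v_{9} = v_{3}  →  sig = (2; 1)
  P = {3,9}:  v_{3} + v_{9} = v_{5}  →  sig = (2; 1)
  P = {1,5}:  v_{1} + v_{5} = 2·v_{9}  →  sig = (2; 2)
  P = {2,5}:  v_{2} + v_{5} = 2·v_{3}  →  sig = (2; 2)
  P = {4,6,10}:  v_{4} + v_{6} + v_{10} = 0  →  sig = (3; —)
  P = {7,8,9}:  v_{7} + v_{8} + v_{9} = 0  →  sig = (3; —)
  P = {3,7,8}:  v_{3} + v_{7} + v_{8} = v_{2}  →  sig = (3; 1)
  P = {5,7,8}:  v_{5} + v_{7} + v_{8} = v_{3}  →  sig = (3; 1)

Hence PRS(X_Σ) =
[(2; —), (2; 1), (2; 1), (2; 1), (2; 2), (2; 2), (3; —), (3; —), (3; 1), (3; 1)]


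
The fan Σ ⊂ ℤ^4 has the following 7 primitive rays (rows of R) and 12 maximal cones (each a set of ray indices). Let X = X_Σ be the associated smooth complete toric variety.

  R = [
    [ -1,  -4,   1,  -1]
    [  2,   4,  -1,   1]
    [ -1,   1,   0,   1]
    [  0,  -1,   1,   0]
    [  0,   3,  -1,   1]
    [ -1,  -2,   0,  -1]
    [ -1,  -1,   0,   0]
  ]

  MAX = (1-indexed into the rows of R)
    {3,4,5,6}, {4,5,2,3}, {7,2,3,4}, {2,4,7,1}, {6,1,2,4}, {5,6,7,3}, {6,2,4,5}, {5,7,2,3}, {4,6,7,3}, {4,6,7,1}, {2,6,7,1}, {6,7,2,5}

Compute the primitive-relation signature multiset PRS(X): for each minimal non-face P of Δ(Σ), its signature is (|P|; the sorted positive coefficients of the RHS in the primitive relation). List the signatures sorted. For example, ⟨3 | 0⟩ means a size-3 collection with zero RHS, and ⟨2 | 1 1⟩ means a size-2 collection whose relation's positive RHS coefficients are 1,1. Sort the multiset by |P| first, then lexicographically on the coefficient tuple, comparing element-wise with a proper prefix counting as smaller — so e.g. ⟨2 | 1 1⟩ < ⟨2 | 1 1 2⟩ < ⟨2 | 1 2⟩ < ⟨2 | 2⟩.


Σ has 5 primitive collections:

  {1,5}:  v_{1} + v_{5} = v_{7} ; sig = ⟨2 | 1⟩
  {1,3}:  v_{1} + v_{3} = v_{4} + 2·v_{7} ; sig = ⟨2 | 1 2⟩
  {2,3,6}:  v_{2} + v_{3} + v_{6} = v_{5} ; sig = ⟨3 | 1⟩
  {4,5,7}:  v_{4} + v_{5} + v_{7} = v_{3} ; sig = ⟨3 | 1⟩
  {2,4,6,7}:  v_{2} + v_{4} + v_{6} + v_{7} = 0 ; sig = ⟨4 | 0⟩

Signatures (|P|; sorted positive RHS coefficients), sorted:
    |P|=2: 2 collections, coeffs (1), (1,2)
    |P|=3: 2 collections, coeffs (1), (1)
    |P|=4: 1 collection, coeffs ()


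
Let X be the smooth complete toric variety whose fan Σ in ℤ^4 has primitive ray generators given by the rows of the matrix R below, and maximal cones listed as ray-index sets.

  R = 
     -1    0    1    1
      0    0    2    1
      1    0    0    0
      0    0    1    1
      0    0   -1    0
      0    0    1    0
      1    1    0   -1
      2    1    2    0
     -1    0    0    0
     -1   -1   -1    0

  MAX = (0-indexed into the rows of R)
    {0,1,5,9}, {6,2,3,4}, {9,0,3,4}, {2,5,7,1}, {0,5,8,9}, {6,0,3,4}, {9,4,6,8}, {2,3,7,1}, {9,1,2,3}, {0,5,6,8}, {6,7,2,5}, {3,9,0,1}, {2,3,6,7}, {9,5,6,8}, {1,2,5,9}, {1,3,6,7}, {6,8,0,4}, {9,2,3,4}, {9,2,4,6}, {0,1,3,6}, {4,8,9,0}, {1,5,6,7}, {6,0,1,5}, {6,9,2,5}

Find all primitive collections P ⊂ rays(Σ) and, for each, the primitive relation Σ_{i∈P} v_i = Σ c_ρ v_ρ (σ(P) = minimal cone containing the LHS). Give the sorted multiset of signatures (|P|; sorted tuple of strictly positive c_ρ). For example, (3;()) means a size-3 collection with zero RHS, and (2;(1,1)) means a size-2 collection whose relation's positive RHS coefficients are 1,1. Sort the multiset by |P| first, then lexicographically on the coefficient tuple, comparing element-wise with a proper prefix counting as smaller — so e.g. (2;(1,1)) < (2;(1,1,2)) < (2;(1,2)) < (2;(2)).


Primitive collections (15):

  • {2,8}:  v_{2} + v_{8} = 0 ; sig = (2;())
  • {4,5}:  v_{4} + v_{5} = 0 ; sig = (2;())
  • {0,2}:  v_{0} + v_{2} = v_{3} ; sig = (2;(1))
  • {1,4}:  v_{1} + v_{4} = v_{3} ; sig = (2;(1))
  • {3,5}:  v_{3} + v_{5} = v_{1} ; sig = (2;(1))
  • {3,8}:  v_{3} + v_{8} = v_{0} ; sig = (2;(1))
  • {1,8}:  v_{1} + v_{8} = v_{0} + v_{5} ; sig = (2;(1,1))
  • {7,8}:  v_{7} + v_{8} = v_{1} + v_{6} ; sig = (2;(1,1))
  • {7,9}:  v_{7} + v_{9} = v_{2} + v_{5} ; sig = (2;(1,1))
  • {0,7}:  v_{0} + v_{7} = v_{1} + v_{3} + v_{6} ; sig = (2;(1,1,1))
  • {4,7}:  v_{4} + v_{7} = v_{2} + v_{3} + v_{6} ; sig = (2;(1,1,1))
  • {3,6,9}:  v_{3} + v_{6} + v_{9} = 0 ; sig = (3;())
  • {0,6,9}:  v_{0} + v_{6} + v_{9} = v_{8} ; sig = (3;(1))
  • {1,2,6}:  v_{1} + v_{2} + v_{6} = v_{7} ; sig = (3;(1))
  • {1,6,9}:  v_{1} + v_{6} + v_{9} = v_{5} ; sig = (3;(1))

Hence PRS(X_Σ) =
[(2;()), (2;()), (2;(1)), (2;(1)), (2;(1)), (2;(1)), (2;(1,1)), (2;(1,1)), (2;(1,1)), (2;(1,1,1)), (2;(1,1,1)), (3;()), (3;(1)), (3;(1)), (3;(1))]


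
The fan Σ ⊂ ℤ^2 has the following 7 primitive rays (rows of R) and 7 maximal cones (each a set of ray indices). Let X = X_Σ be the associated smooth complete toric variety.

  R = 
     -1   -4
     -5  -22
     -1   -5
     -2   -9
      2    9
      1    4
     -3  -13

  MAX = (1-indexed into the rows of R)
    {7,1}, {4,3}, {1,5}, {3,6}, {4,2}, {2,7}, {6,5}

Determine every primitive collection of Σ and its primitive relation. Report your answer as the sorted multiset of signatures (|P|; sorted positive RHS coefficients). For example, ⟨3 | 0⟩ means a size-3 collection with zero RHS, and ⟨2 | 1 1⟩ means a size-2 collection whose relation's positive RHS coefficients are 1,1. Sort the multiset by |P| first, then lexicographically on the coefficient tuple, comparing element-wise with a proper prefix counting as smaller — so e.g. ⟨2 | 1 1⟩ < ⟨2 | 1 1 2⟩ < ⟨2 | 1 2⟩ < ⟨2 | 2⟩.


Primitive collections (14):

  P = {1,6}:  v_{1} + v_{6} = 0  →  sig = ⟨2 | 0⟩
  P = {4,5}:  v_{4} + v_{5} = 0  →  sig = ⟨2 | 0⟩
  P = {1,3}:  v_{1} + v_{3} = v_{4}  →  sig = ⟨2 | 1⟩
  P = {1,4}:  v_{1} + v_{4} = v_{7}  →  sig = ⟨2 | 1⟩
  P = {2,5}:  v_{2} + v_{5} = v_{7}  →  sig = ⟨2 | 1⟩
  P = {3,5}:  v_{3} + v_{5} = v_{6}  →  sig = ⟨2 | 1⟩
  P = {4,6}:  v_{4} + v_{6} = v_{3}  →  sig = ⟨2 | 1⟩
  P = {4,7}:  v_{4} + v_{7} = v_{2}  →  sig = ⟨2 | 1⟩
  P = {5,7}:  v_{5} + v_{7} = v_{1}  →  sig = ⟨2 | 1⟩
  P = {6,7}:  v_{6} + v_{7} = v_{4}  →  sig = ⟨2 | 1⟩
  P = {1,2}:  v_{1} + v_{2} = 2·v_{7}  →  sig = ⟨2 | 2⟩
  P = {2,6}:  v_{2} + v_{6} = 2·v_{4}  →  sig = ⟨2 | 2⟩
  P = {3,7}:  v_{3} + v_{7} = 2·v_{4}  →  sig = ⟨2 | 2⟩
  P = {2,3}:  v_{2} + v_{3} = 3·v_{4}  →  sig = ⟨2 | 3⟩

Sorted signature multiset PRS(X):
{ ⟨2 | 0⟩ ×2,  ⟨2 | 1⟩ ×8,  ⟨2 | 2⟩ ×3,  ⟨2 | 3⟩ }


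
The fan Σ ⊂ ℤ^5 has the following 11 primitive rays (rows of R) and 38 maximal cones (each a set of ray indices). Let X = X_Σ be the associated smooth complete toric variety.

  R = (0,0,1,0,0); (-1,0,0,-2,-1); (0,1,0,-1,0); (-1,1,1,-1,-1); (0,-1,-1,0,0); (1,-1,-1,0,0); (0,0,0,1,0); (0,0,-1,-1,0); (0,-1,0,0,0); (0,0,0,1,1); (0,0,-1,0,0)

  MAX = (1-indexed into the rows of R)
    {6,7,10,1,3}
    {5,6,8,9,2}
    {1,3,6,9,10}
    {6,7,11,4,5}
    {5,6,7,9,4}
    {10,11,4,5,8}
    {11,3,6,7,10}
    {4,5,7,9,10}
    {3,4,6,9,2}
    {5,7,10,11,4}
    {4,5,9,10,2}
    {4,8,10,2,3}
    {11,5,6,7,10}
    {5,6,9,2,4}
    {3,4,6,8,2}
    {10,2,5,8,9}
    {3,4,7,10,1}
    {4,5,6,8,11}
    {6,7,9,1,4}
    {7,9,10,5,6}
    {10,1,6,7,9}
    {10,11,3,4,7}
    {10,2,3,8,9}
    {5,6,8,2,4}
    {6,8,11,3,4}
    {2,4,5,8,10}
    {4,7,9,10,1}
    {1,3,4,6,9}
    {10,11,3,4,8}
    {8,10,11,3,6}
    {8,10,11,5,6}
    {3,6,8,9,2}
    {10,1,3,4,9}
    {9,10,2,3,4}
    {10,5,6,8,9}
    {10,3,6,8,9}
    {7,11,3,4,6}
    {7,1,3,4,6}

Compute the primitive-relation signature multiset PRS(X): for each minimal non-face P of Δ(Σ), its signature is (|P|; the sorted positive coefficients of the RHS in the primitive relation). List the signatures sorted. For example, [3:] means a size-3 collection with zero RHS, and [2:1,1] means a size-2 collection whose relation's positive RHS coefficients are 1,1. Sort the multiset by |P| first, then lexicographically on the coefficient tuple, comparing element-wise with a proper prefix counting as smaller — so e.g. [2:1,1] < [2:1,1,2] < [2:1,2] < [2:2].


Σ has 13 primitive collections:

  • {1,11}:  v_{1} + v_{11} = 0 ; sig = [2:]
  • {1,5}:  v_{1} + v_{5} = v_{9} ; sig = [2:1]
  • {3,5}:  v_{3} + v_{5} = v_{8} ; sig = [2:1]
  • {7,8}:  v_{7} + v_{8} = v_{11} ; sig = [2:1]
  • {9,11}:  v_{9} + v_{11} = v_{5} ; sig = [2:1]
  • {1,8}:  v_{1} + v_{8} = v_{3} + v_{9} ; sig = [2:1,1]
  • {2,7}:  v_{2} + v_{7} = v_{4} + v_{5} ; sig = [2:1,1]
  • {2,11}:  v_{2} + v_{11} = v_{4} + v_{5} + v_{8} ; sig = [2:1,1,1]
  • {1,2}:  v_{1} + v_{2} = v_{3} + v_{4} + 2·v_{9} ; sig = [2:1,1,2]
  • {3,7,9}:  v_{3} + v_{7} + v_{9} = 0 ; sig = [3:]
  • {4,6,10}:  v_{4} + v_{6} + v_{10} = 0 ; sig = [3:]
  • {4,8,9}:  v_{4} + v_{8} + v_{9} = v_{2} ; sig = [3:1]
  • {2,6,10}:  v_{2} + v_{6} + v_{10} = v_{8} + v_{9} ; sig = [3:1,1]

Hence PRS(X_Σ) =
    |P|=2: 9 collections, coeffs (), (1), (1), (1), (1), (1,1), (1,1), (1,1,1), (1,1,2)
    |P|=3: 4 collections, coeffs (), (), (1), (1,1)


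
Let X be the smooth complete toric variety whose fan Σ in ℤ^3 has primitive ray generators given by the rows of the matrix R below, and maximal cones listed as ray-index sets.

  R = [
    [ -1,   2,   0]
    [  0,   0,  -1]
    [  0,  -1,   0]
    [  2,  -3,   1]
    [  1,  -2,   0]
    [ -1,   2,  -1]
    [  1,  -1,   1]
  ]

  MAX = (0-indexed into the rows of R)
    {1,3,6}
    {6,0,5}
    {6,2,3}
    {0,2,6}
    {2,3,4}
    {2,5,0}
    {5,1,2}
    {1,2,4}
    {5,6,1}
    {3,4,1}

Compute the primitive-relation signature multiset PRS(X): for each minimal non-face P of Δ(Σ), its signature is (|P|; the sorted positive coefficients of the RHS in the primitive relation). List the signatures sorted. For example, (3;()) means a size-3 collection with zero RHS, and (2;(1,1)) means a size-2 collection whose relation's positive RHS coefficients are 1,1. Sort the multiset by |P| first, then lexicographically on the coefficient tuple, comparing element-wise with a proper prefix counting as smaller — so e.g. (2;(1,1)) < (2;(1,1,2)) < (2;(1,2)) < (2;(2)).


9 minimal non-faces of Δ(Σ) (on 7 rays):

  P = {0,4}:  v_{0} + v_{4} = 0 ; sig = (2;())
  P = {0,1}:  v_{0} + v_{1} = v_{5} ; sig = (2;(1))
  P = {0,3}:  v_{0} + v_{3} = v_{6} ; sig = (2;(1))
  P = {4,5}:  v_{4} + v_{5} = v_{1} ; sig = (2;(1))
  P = {4,6}:  v_{4} + v_{6} = v_{3} ; sig = (2;(1))
  P = {3,5}:  v_{3} + v_{5} = v_{1} + v_{6} ; sig = (2;(1,1))
  P = {2,5,6}:  v_{2} + v_{5} + v_{6} = 0 ; sig = (3;())
  P = {1,2,6}:  v_{1} + v_{2} + v_{6} = v_{4} ; sig = (3;(1))
  P = {1,2,3}:  v_{1} + v_{2} + v_{3} = 2·v_{4} ; sig = (3;(2))

so the primitive-relation signature multiset is
    (2;())
    (2;(1))
    (2;(1))
    (2;(1))
    (2;(1))
    (2;(1,1))
    (3;())
    (3;(1))
    (3;(2))


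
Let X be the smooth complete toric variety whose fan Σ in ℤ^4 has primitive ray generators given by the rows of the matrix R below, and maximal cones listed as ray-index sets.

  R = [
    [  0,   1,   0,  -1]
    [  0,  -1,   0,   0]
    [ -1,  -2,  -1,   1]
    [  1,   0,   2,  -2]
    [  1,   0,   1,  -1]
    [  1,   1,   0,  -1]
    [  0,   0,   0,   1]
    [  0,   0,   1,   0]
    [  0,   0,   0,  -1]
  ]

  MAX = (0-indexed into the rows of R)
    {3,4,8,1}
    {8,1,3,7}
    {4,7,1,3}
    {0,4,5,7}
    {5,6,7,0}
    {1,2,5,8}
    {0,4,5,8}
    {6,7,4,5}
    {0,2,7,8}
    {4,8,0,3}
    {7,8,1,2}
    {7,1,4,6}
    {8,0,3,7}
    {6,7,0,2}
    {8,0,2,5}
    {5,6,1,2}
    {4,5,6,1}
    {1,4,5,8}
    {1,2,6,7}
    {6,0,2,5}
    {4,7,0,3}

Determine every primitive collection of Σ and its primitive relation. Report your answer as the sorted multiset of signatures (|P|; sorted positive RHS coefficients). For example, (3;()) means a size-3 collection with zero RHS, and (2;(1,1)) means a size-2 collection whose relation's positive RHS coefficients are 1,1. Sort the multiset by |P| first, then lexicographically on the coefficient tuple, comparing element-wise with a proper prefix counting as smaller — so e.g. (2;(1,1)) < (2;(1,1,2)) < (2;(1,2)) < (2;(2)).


11 minimal non-faces of Δ(Σ) (on 9 rays):

  • {6,8}:  v_{6} + v_{8} = 0  so sig = (2;())
  • {0,1}:  v_{0} + v_{1} = v_{8}  so sig = (2;(1))
  • {3,6}:  v_{3} + v_{6} = v_{4} + v_{7}  so sig = (2;(1,1))
  • {2,3}:  v_{2} + v_{3} = 2·v_{1} + v_{7} + v_{8}  so sig = (2;(1,1,2))
  • {3,5}:  v_{3} + v_{5} = v_{0} + 2·v_{4}  so sig = (2;(1,2))
  • {2,4}:  v_{2} + v_{4} = 2·v_{1}  so sig = (2;(2))
  • {1,5,7}:  v_{1} + v_{5} + v_{7} = v_{4}  so sig = (3;(1))
  • {2,5,7}:  v_{2} + v_{5} + v_{7} = v_{1}  so sig = (3;(1))
  • {4,7,8}:  v_{4} + v_{7} + v_{8} = v_{3}  so sig = (3;(1))
  • {0,4,6}:  v_{0} + v_{4} + v_{6} = v_{5} + v_{7}  so sig = (3;(1,1))
  • {5,7,8}:  v_{5} + v_{7} + v_{8} = v_{0} + v_{4}  so sig = (3;(1,1))

Signatures (|P|; sorted positive RHS coefficients), sorted:
    (2;())
    (2;(1))
    (2;(1,1))
    (2;(1,1,2))
    (2;(1,2))
    (2;(2))
    (3;(1))
    (3;(1))
    (3;(1))
    (3;(1,1))
    (3;(1,1))


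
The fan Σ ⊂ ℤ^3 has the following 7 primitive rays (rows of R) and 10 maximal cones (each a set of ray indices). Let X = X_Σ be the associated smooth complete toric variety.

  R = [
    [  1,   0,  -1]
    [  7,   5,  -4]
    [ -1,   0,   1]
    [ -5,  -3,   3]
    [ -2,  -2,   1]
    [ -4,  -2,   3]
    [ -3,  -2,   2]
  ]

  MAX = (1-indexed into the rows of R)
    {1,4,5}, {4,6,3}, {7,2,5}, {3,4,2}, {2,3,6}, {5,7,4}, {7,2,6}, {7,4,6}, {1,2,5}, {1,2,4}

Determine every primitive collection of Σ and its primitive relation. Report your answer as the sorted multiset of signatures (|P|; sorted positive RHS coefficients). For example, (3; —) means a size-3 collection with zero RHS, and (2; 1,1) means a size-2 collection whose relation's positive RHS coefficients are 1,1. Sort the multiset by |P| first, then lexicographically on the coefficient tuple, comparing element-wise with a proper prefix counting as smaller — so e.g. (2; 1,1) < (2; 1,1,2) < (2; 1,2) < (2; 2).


Primitive collections (9):

  P = {1,3}:  v_{1} + v_{3} = 0  so sig = (2; —)
  P = {1,6}:  v_{1} + v_{6} = v_{7}  so sig = (2; 1)
  P = {1,7}:  v_{1} + v_{7} = v_{5}  so sig = (2; 1)
  P = {3,5}:  v_{3} + v_{5} = v_{7}  so sig = (2; 1)
  P = {3,7}:  v_{3} + v_{7} = v_{6}  so sig = (2; 1)
  P = {5,6}:  v_{5} + v_{6} = 2·v_{7}  so sig = (2; 2)
  P = {2,4,5}:  v_{2} + v_{4} + v_{5} = 0  so sig = (3; —)
  P = {2,4,7}:  v_{2} + v_{4} + v_{7} = v_{3}  so sig = (3; 1)
  P = {2,4,6}:  v_{2} + v_{4} + v_{6} = 2·v_{3}  so sig = (3; 2)

Signatures (|P|; sorted positive RHS coefficients), sorted:
    (2; —)
    (2; 1)
    (2; 1)
    (2; 1)
    (2; 1)
    (2; 2)
    (3; —)
    (3; 1)
    (3; 2)


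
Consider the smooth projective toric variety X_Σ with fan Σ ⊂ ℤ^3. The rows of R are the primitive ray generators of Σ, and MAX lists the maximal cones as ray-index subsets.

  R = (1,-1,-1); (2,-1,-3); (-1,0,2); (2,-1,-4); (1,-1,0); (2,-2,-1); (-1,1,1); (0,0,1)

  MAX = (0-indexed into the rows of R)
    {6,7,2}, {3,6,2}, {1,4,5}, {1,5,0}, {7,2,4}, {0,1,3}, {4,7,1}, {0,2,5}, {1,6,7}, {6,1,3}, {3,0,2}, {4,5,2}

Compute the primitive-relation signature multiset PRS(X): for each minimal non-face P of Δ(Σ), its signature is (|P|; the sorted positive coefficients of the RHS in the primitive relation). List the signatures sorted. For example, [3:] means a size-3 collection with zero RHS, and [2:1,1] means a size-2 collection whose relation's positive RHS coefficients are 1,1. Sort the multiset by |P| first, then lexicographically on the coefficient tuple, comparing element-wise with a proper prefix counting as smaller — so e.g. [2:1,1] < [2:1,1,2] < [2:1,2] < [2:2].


Δ(Σ) — 8 vertices, 10 min non-faces:

  {0,6}:  v_{0} + v_{6} = 0 ; sig = [2:]
  {0,4}:  v_{0} + v_{4} = v_{5} ; sig = [2:1]
  {0,7}:  v_{0} + v_{7} = v_{4} ; sig = [2:1]
  {1,2}:  v_{1} + v_{2} = v_{0} ; sig = [2:1]
  {3,7}:  v_{3} + v_{7} = v_{1} ; sig = [2:1]
  {4,6}:  v_{4} + v_{6} = v_{7} ; sig = [2:1]
  {5,6}:  v_{5} + v_{6} = v_{4} ; sig = [2:1]
  {3,4}:  v_{3} + v_{4} = v_{0} + v_{1} ; sig = [2:1,1]
  {3,5}:  v_{3} + v_{5} = 2·v_{0} + v_{1} ; sig = [2:1,2]
  {5,7}:  v_{5} + v_{7} = 2·v_{4} ; sig = [2:2]

Hence PRS(X_Σ) =
    [2:]
    [2:1]
    [2:1]
    [2:1]
    [2:1]
    [2:1]
    [2:1]
    [2:1,1]
    [2:1,2]
    [2:2]


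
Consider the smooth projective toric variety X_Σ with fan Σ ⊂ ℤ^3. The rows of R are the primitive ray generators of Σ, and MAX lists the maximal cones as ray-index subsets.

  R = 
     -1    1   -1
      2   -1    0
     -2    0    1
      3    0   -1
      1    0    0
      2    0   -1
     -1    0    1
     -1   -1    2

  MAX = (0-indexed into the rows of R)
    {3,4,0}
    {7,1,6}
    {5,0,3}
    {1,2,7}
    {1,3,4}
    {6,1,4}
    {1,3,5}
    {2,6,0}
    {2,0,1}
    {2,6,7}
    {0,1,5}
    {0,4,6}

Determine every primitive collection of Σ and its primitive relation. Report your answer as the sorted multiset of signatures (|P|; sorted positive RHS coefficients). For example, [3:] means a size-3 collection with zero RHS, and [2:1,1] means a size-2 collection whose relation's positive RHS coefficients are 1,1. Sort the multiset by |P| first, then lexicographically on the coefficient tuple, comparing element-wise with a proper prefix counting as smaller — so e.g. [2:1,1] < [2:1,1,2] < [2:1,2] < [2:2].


14 minimal non-faces of Δ(Σ) (on 8 rays):

  P={2,5}:  v_{2} + v_{5} = 0 ; sig = [2:]
  P={0,7}:  v_{0} + v_{7} = v_{2} ; sig = [2:1]
  P={2,3}:  v_{2} + v_{3} = v_{4} ; sig = [2:1]
  P={2,4}:  v_{2} + v_{4} = v_{6} ; sig = [2:1]
  P={4,5}:  v_{4} + v_{5} = v_{3} ; sig = [2:1]
  P={5,6}:  v_{5} + v_{6} = v_{4} ; sig = [2:1]
  P={5,7}:  v_{5} + v_{7} = v_{1} + v_{6} ; sig = [2:1,1]
  P={3,7}:  v_{3} + v_{7} = v_{1} + v_{4} + v_{6} ; sig = [2:1,1,1]
  P={4,7}:  v_{4} + v_{7} = v_{1} + 2·v_{6} ; sig = [2:1,2]
  P={3,6}:  v_{3} + v_{6} = 2·v_{4} ; sig = [2:2]
  P={0,1,6}:  v_{0} + v_{1} + v_{6} = 0 ; sig = [3:]
  P={0,1,4}:  v_{0} + v_{1} + v_{4} = v_{5} ; sig = [3:1]
  P={1,2,6}:  v_{1} + v_{2} + v_{6} = v_{7} ; sig = [3:1]
  P={0,1,3}:  v_{0} + v_{1} + v_{3} = 2·v_{5} ; sig = [3:2]

Signatures (|P|; sorted positive RHS coefficients), sorted:
{ [2:],  [2:1] ×5,  [2:1,1],  [2:1,1,1],  [2:1,2],  [2:2],  [3:],  [3:1] ×2,  [3:2] }
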